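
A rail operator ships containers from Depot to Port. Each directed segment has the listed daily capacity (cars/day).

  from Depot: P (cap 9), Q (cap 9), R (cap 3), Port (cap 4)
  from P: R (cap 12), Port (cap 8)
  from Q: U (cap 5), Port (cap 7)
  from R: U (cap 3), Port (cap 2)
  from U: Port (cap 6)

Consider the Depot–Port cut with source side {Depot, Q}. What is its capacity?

Edges leaving {Depot, Q}: Depot→P (9), Depot→R (3), Depot→Port (4), Q→U (5), Q→Port (7).
Cut capacity = 9 + 3 + 4 + 5 + 7 = 28.

28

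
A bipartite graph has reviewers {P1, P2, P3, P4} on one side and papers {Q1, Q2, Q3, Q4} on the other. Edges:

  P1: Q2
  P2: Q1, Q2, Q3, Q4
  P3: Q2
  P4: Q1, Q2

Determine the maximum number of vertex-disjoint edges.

Unit-capacity flow: source→left, listed edges, right→sink; max matching = max flow.
Augmenting path P1→Q2 (+1); matched 1.
Augmenting path P2→Q1 (+1); matched 2.
Augmenting path P4→Q1→P2→Q3 (+1); matched 3.
No augmenting path remains; maximum matching = 3.
König certificate: {P2, P4, Q2} is a vertex cover of size 3 (every listed pair touches it), so no matching can be larger.

3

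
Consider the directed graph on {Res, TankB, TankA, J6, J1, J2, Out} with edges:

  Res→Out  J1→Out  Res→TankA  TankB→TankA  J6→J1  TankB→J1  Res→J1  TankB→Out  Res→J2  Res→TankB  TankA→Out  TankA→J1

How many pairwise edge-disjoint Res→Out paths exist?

Assign every edge capacity 1; by Menger, the answer equals the max flow.
Path Res→Out (+1); total 1.
Path Res→TankB→Out (+1); total 2.
Path Res→TankA→Out (+1); total 3.
Path Res→J1→Out (+1); total 4.
No residual Res→Out path; max flow = 4.
Certifying cut of size 4: {Res→J1, Res→Out, Res→TankA, Res→TankB}.

4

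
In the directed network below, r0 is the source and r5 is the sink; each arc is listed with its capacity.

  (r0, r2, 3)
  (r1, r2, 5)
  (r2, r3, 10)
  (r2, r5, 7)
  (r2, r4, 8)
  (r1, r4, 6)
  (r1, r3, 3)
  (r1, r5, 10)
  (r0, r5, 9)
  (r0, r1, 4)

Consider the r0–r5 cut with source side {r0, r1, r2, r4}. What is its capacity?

Edges leaving {r0, r1, r2, r4}: r0→r5 (9), r1→r3 (3), r1→r5 (10), r2→r3 (10), r2→r5 (7).
Cut capacity = 9 + 3 + 10 + 10 + 7 = 39.

39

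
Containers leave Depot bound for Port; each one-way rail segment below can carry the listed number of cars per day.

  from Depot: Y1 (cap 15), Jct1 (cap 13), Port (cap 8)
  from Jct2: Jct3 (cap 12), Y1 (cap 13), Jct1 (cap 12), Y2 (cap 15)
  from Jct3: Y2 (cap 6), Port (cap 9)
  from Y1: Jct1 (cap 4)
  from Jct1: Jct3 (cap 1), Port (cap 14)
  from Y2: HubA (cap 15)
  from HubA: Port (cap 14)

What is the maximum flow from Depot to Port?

23

Augment Depot→Port: bottleneck 8, flow now 8.
Augment Depot→Jct1→Port: bottleneck 13, flow now 21.
Augment Depot→Y1→Jct1→Port: bottleneck 1, flow now 22.
Augment Depot→Y1→Jct1→Jct3→Port: bottleneck 1, flow now 23.
No augmenting path remains; maximum flow = 23.
In the residual graph, reachable from Depot: {Depot, Y1, Jct1}.
Min-cut edges: Depot→Port (8), Jct1→Jct3 (1), Jct1→Port (14); capacity 8 + 1 + 14 = 23.
This cut is saturated, so no flow can exceed 23.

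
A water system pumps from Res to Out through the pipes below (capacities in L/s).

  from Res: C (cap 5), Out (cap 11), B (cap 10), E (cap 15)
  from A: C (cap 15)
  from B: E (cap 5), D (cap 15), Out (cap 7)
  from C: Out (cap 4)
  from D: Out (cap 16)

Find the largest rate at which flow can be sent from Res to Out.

Augment Res→Out: bottleneck 11, flow now 11.
Augment Res→B→Out: bottleneck 7, flow now 18.
Augment Res→C→Out: bottleneck 4, flow now 22.
Augment Res→B→D→Out: bottleneck 3, flow now 25.
No augmenting path remains; maximum flow = 25.
In the residual graph, reachable from Res: {Res, C, E}.
Min-cut edges: Res→B (10), Res→Out (11), C→Out (4); capacity 10 + 11 + 4 = 25.
This cut is saturated, so no flow can exceed 25.

25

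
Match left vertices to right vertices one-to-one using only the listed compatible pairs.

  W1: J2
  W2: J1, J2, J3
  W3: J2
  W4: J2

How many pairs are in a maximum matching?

2

Unit-capacity flow: source→left, listed edges, right→sink; max matching = max flow.
Augmenting path W1→J2 (+1); matched 1.
Augmenting path W2→J1 (+1); matched 2.
No augmenting path remains; maximum matching = 2.
König certificate: {W2, J2} is a vertex cover of size 2 (every listed pair touches it), so no matching can be larger.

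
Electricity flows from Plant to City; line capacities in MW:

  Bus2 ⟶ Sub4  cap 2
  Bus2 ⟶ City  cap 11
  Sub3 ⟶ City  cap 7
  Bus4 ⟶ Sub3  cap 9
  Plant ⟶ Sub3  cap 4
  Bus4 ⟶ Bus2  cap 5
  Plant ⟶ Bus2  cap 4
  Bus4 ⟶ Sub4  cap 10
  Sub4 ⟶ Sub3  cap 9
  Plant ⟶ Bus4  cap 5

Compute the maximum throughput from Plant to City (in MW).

13

Augment Plant→Sub3→City: bottleneck 4, flow now 4.
Augment Plant→Bus2→City: bottleneck 4, flow now 8.
Augment Plant→Bus4→Sub3→City: bottleneck 3, flow now 11.
Augment Plant→Bus4→Bus2→City: bottleneck 2, flow now 13.
No augmenting path remains; maximum flow = 13.
In the residual graph, reachable from Plant: {Plant}.
Min-cut edges: Plant→Bus4 (5), Plant→Sub3 (4), Plant→Bus2 (4); capacity 5 + 4 + 4 = 13.
This cut is saturated, so no flow can exceed 13.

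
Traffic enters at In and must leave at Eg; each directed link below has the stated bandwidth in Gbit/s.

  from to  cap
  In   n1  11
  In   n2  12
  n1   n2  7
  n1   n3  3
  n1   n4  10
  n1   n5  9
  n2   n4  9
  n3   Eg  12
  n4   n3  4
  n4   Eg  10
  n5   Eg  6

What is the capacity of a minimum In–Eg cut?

Augment In→n1→n3→Eg: bottleneck 3, flow now 3.
Augment In→n1→n4→Eg: bottleneck 8, flow now 11.
Augment In→n2→n4→Eg: bottleneck 2, flow now 13.
Augment In→n2→n4→n3→Eg: bottleneck 4, flow now 17.
Augment In→n2→n4→n1→n5→Eg: bottleneck 3, flow now 20. (uses reverse residual edge)
No augmenting path remains; maximum flow = 20.
By max-flow min-cut, the minimum cut capacity equals the max flow.
In the residual graph, reachable from In: {In, n2}.
Min-cut edges: In→n1 (11), n2→n4 (9); capacity 11 + 9 = 20.

20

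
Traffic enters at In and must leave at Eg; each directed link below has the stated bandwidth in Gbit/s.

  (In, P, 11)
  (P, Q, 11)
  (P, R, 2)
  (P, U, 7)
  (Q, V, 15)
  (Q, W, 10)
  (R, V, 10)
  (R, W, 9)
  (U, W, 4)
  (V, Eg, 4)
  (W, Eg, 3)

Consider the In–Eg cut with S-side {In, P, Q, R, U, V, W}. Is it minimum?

Given cut capacity: 4 + 3 = 7.
Augment In→P→Q→V→Eg: bottleneck 4, flow now 4.
Augment In→P→Q→W→Eg: bottleneck 3, flow now 7.
No augmenting path remains; maximum flow = 7.
Cut capacity 7 equals the max flow, so it is a minimum cut.

Yes — it is a minimum cut (capacity 7).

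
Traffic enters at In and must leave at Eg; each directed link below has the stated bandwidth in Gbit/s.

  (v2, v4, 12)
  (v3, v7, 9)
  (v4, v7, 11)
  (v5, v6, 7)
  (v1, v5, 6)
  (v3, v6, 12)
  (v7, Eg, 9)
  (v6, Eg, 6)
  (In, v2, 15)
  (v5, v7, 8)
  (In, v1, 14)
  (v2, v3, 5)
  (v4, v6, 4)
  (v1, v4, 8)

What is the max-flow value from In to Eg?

Augment In→v1→v4→v6→Eg: bottleneck 4, flow now 4.
Augment In→v1→v4→v7→Eg: bottleneck 4, flow now 8.
Augment In→v1→v5→v6→Eg: bottleneck 2, flow now 10.
Augment In→v1→v5→v7→Eg: bottleneck 4, flow now 14.
Augment In→v2→v3→v7→Eg: bottleneck 1, flow now 15.
No augmenting path remains; maximum flow = 15.
In the residual graph, reachable from In: {In, v1, v2, v3, v4, v5, v6, v7}.
Min-cut edges: v6→Eg (6), v7→Eg (9); capacity 6 + 9 = 15.
This cut is saturated, so no flow can exceed 15.

15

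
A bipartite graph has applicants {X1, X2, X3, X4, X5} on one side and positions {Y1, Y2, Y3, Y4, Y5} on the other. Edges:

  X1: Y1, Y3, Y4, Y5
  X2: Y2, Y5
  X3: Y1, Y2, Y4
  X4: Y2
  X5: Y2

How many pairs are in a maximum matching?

Unit-capacity flow: source→left, listed edges, right→sink; max matching = max flow.
Augmenting path X1→Y1 (+1); matched 1.
Augmenting path X2→Y2 (+1); matched 2.
Augmenting path X3→Y4 (+1); matched 3.
Augmenting path X4→Y2→X2→Y5 (+1); matched 4.
No augmenting path remains; maximum matching = 4.
König certificate: {X1, X2, X3, Y2} is a vertex cover of size 4 (every listed pair touches it), so no matching can be larger.

4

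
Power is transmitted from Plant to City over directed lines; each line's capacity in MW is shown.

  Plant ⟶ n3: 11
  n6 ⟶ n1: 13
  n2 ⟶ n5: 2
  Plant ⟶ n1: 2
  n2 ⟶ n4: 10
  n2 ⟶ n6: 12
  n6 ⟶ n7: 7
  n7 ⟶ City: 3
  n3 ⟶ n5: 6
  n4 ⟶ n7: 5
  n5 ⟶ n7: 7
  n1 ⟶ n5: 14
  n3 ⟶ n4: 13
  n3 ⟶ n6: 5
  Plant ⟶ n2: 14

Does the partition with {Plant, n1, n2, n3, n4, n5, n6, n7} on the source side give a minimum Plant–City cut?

Given cut capacity: 3 = 3.
Augment Plant→n1→n5→n7→City: bottleneck 2, flow now 2.
Augment Plant→n2→n4→n7→City: bottleneck 1, flow now 3.
No augmenting path remains; maximum flow = 3.
Cut capacity 3 equals the max flow, so it is a minimum cut.

Yes — it is a minimum cut (capacity 3).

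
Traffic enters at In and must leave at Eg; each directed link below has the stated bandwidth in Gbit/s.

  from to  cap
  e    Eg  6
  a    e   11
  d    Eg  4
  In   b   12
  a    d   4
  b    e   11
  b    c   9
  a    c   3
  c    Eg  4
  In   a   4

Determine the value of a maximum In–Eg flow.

14

Augment In→a→c→Eg: bottleneck 3, flow now 3.
Augment In→a→d→Eg: bottleneck 1, flow now 4.
Augment In→b→c→Eg: bottleneck 1, flow now 5.
Augment In→b→e→Eg: bottleneck 6, flow now 11.
Augment In→b→c→a→d→Eg: bottleneck 3, flow now 14. (uses reverse residual edge)
No augmenting path remains; maximum flow = 14.
In the residual graph, reachable from In: {In, b, c, e}.
Min-cut edges: In→a (4), c→Eg (4), e→Eg (6); capacity 4 + 4 + 6 = 14.
This cut is saturated, so no flow can exceed 14.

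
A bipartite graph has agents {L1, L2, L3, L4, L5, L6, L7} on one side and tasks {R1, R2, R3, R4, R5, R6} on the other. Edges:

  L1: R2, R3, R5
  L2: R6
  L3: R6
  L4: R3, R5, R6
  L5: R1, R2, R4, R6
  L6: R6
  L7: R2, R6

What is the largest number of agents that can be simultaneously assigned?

5

Unit-capacity flow: source→left, listed edges, right→sink; max matching = max flow.
Augmenting path L1→R2 (+1); matched 1.
Augmenting path L2→R6 (+1); matched 2.
Augmenting path L4→R3 (+1); matched 3.
Augmenting path L5→R1 (+1); matched 4.
Augmenting path L7→R2→L1→R5 (+1); matched 5.
No augmenting path remains; maximum matching = 5.
König certificate: {L1, L4, L5, L7, R6} is a vertex cover of size 5 (every listed pair touches it), so no matching can be larger.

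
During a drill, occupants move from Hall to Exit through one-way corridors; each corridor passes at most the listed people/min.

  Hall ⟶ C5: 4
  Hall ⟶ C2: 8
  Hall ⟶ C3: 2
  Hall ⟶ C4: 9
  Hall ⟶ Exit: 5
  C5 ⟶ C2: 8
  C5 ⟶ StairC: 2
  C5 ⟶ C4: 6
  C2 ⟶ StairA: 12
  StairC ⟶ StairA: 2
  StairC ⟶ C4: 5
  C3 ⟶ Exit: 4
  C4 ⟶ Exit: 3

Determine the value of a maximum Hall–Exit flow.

Augment Hall→Exit: bottleneck 5, flow now 5.
Augment Hall→C3→Exit: bottleneck 2, flow now 7.
Augment Hall→C4→Exit: bottleneck 3, flow now 10.
No augmenting path remains; maximum flow = 10.
In the residual graph, reachable from Hall: {Hall, C5, C2, StairC, StairA, C4}.
Min-cut edges: Hall→C3 (2), Hall→Exit (5), C4→Exit (3); capacity 2 + 5 + 3 = 10.
This cut is saturated, so no flow can exceed 10.

10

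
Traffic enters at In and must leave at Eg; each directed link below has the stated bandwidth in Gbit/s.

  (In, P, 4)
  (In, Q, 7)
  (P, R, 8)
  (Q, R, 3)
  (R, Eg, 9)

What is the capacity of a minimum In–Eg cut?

7

Augment In→P→R→Eg: bottleneck 4, flow now 4.
Augment In→Q→R→Eg: bottleneck 3, flow now 7.
No augmenting path remains; maximum flow = 7.
By max-flow min-cut, the minimum cut capacity equals the max flow.
In the residual graph, reachable from In: {In, Q}.
Min-cut edges: In→P (4), Q→R (3); capacity 4 + 3 = 7.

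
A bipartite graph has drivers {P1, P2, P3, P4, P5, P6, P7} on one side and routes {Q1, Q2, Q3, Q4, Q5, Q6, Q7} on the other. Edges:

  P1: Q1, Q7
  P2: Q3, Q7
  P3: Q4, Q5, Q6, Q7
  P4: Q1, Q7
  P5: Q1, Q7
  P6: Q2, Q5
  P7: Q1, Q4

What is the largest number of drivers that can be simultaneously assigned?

Unit-capacity flow: source→left, listed edges, right→sink; max matching = max flow.
Augmenting path P1→Q1 (+1); matched 1.
Augmenting path P2→Q3 (+1); matched 2.
Augmenting path P3→Q4 (+1); matched 3.
Augmenting path P4→Q7 (+1); matched 4.
Augmenting path P6→Q2 (+1); matched 5.
Augmenting path P7→Q4→P3→Q5 (+1); matched 6.
No augmenting path remains; maximum matching = 6.
König certificate: {P2, P3, P6, P7, Q1, Q7} is a vertex cover of size 6 (every listed pair touches it), so no matching can be larger.

6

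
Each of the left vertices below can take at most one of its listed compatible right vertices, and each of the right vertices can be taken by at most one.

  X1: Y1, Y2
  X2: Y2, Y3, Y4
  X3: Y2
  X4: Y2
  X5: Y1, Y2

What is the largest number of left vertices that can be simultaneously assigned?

3

Unit-capacity flow: source→left, listed edges, right→sink; max matching = max flow.
Augmenting path X1→Y1 (+1); matched 1.
Augmenting path X2→Y2 (+1); matched 2.
Augmenting path X3→Y2→X2→Y3 (+1); matched 3.
No augmenting path remains; maximum matching = 3.
König certificate: {X2, Y1, Y2} is a vertex cover of size 3 (every listed pair touches it), so no matching can be larger.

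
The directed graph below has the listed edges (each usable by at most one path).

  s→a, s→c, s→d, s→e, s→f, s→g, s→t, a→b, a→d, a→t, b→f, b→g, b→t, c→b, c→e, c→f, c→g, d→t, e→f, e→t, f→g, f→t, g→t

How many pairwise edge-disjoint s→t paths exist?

7

Assign every edge capacity 1; by Menger, the answer equals the max flow.
Path s→t (+1); total 1.
Path s→a→t (+1); total 2.
Path s→d→t (+1); total 3.
Path s→e→t (+1); total 4.
Path s→f→t (+1); total 5.
Path s→g→t (+1); total 6.
Path s→c→b→t (+1); total 7.
No residual s→t path; max flow = 7.
Certifying cut of size 7: {s→a, s→c, s→d, s→e, s→f, s→g, s→t}.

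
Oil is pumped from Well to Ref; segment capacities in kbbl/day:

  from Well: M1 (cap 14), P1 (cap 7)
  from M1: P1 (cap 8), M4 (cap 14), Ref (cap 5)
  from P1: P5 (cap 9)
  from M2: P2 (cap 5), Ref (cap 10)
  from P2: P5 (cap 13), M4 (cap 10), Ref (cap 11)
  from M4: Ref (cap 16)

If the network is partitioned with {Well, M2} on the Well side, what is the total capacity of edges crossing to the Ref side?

Edges leaving {Well, M2}: Well→M1 (14), Well→P1 (7), M2→P2 (5), M2→Ref (10).
Cut capacity = 14 + 7 + 5 + 10 = 36.

36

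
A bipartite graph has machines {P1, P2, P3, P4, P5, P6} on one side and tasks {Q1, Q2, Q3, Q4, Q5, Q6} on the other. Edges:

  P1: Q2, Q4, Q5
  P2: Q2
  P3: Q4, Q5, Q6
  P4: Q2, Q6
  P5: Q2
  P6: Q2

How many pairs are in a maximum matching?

Unit-capacity flow: source→left, listed edges, right→sink; max matching = max flow.
Augmenting path P1→Q2 (+1); matched 1.
Augmenting path P3→Q4 (+1); matched 2.
Augmenting path P4→Q6 (+1); matched 3.
Augmenting path P2→Q2→P1→Q5 (+1); matched 4.
No augmenting path remains; maximum matching = 4.
König certificate: {P1, P3, P4, Q2} is a vertex cover of size 4 (every listed pair touches it), so no matching can be larger.

4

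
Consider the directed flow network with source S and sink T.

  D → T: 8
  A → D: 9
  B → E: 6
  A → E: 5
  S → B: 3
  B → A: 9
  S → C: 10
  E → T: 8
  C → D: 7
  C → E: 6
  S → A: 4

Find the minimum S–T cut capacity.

Augment S→A→D→T: bottleneck 4, flow now 4.
Augment S→B→E→T: bottleneck 3, flow now 7.
Augment S→C→D→T: bottleneck 4, flow now 11.
Augment S→C→E→T: bottleneck 5, flow now 16.
No augmenting path remains; maximum flow = 16.
By max-flow min-cut, the minimum cut capacity equals the max flow.
In the residual graph, reachable from S: {S, A, B, C, D, E}.
Min-cut edges: D→T (8), E→T (8); capacity 8 + 8 = 16.

16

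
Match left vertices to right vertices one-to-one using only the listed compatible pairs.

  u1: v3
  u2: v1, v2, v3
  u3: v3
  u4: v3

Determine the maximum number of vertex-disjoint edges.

Unit-capacity flow: source→left, listed edges, right→sink; max matching = max flow.
Augmenting path u1→v3 (+1); matched 1.
Augmenting path u2→v1 (+1); matched 2.
No augmenting path remains; maximum matching = 2.
König certificate: {u2, v3} is a vertex cover of size 2 (every listed pair touches it), so no matching can be larger.

2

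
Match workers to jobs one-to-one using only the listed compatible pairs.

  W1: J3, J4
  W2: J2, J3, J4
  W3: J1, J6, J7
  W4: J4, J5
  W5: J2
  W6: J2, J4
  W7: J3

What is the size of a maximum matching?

Unit-capacity flow: source→left, listed edges, right→sink; max matching = max flow.
Augmenting path W1→J3 (+1); matched 1.
Augmenting path W2→J2 (+1); matched 2.
Augmenting path W3→J1 (+1); matched 3.
Augmenting path W4→J4 (+1); matched 4.
Augmenting path W6→J4→W4→J5 (+1); matched 5.
No augmenting path remains; maximum matching = 5.
König certificate: {W3, W4, J2, J3, J4} is a vertex cover of size 5 (every listed pair touches it), so no matching can be larger.

5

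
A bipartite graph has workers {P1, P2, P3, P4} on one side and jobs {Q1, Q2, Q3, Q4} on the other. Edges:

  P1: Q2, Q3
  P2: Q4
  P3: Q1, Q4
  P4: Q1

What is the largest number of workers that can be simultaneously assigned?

3

Unit-capacity flow: source→left, listed edges, right→sink; max matching = max flow.
Augmenting path P1→Q2 (+1); matched 1.
Augmenting path P2→Q4 (+1); matched 2.
Augmenting path P3→Q1 (+1); matched 3.
No augmenting path remains; maximum matching = 3.
König certificate: {P1, Q1, Q4} is a vertex cover of size 3 (every listed pair touches it), so no matching can be larger.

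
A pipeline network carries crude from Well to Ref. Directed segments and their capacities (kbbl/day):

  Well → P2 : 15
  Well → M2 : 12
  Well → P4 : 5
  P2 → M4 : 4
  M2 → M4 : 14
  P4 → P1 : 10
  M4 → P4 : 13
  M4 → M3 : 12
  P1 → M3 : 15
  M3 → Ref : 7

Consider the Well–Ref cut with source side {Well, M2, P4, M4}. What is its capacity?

Edges leaving {Well, M2, P4, M4}: Well→P2 (15), P4→P1 (10), M4→M3 (12).
Cut capacity = 15 + 10 + 12 = 37.

37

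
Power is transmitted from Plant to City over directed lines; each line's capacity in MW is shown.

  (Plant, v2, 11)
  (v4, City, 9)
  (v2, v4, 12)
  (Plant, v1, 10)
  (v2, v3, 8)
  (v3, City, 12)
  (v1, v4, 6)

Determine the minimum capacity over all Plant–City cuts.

17

Augment Plant→v1→v4→City: bottleneck 6, flow now 6.
Augment Plant→v2→v3→City: bottleneck 8, flow now 14.
Augment Plant→v2→v4→City: bottleneck 3, flow now 17.
No augmenting path remains; maximum flow = 17.
By max-flow min-cut, the minimum cut capacity equals the max flow.
In the residual graph, reachable from Plant: {Plant, v1}.
Min-cut edges: Plant→v2 (11), v1→v4 (6); capacity 11 + 6 = 17.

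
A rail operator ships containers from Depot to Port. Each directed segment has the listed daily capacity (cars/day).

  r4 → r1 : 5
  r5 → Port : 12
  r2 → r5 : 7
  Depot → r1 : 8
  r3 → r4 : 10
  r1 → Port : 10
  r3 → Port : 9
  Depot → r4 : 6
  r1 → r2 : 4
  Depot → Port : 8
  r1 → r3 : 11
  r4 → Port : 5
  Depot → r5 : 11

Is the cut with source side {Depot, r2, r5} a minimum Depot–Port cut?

Given cut capacity: 8 + 6 + 8 + 12 = 34.
Augment Depot→Port: bottleneck 8, flow now 8.
Augment Depot→r1→Port: bottleneck 8, flow now 16.
Augment Depot→r4→Port: bottleneck 5, flow now 21.
Augment Depot→r5→Port: bottleneck 11, flow now 32.
Augment Depot→r4→r1→Port: bottleneck 1, flow now 33.
No augmenting path remains; maximum flow = 33.
In the residual graph, reachable from Depot: {Depot}.
Min-cut edges: Depot→r1 (8), Depot→r4 (6), Depot→r5 (11), Depot→Port (8); capacity 8 + 6 + 11 + 8 = 33.
Cut capacity 34 exceeds the max flow 33, so it is not minimum.

No — its capacity is 34, but the minimum cut has capacity 33.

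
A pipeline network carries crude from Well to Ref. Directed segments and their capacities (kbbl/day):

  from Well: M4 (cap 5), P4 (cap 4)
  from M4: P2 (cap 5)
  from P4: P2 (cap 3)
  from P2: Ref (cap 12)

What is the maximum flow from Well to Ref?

Augment Well→M4→P2→Ref: bottleneck 5, flow now 5.
Augment Well→P4→P2→Ref: bottleneck 3, flow now 8.
No augmenting path remains; maximum flow = 8.
In the residual graph, reachable from Well: {Well, P4}.
Min-cut edges: Well→M4 (5), P4→P2 (3); capacity 5 + 3 = 8.
This cut is saturated, so no flow can exceed 8.

8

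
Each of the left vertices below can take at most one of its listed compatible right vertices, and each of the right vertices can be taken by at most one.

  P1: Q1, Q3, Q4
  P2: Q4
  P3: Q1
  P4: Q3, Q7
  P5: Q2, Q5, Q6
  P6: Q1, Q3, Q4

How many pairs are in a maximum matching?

Unit-capacity flow: source→left, listed edges, right→sink; max matching = max flow.
Augmenting path P1→Q1 (+1); matched 1.
Augmenting path P2→Q4 (+1); matched 2.
Augmenting path P4→Q3 (+1); matched 3.
Augmenting path P5→Q2 (+1); matched 4.
Augmenting path P6→Q3→P4→Q7 (+1); matched 5.
No augmenting path remains; maximum matching = 5.
König certificate: {P4, P5, Q1, Q3, Q4} is a vertex cover of size 5 (every listed pair touches it), so no matching can be larger.

5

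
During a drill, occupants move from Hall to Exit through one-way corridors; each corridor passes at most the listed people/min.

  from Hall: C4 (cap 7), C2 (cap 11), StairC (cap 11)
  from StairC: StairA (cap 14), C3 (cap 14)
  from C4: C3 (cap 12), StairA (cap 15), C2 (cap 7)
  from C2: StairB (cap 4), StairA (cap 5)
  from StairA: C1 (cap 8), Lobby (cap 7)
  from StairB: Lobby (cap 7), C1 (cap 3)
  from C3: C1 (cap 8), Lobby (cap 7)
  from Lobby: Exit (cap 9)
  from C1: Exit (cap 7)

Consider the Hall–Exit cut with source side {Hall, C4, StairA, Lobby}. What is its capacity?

58

Edges leaving {Hall, C4, StairA, Lobby}: Hall→StairC (11), Hall→C2 (11), C4→C2 (7), C4→C3 (12), StairA→C1 (8), Lobby→Exit (9).
Cut capacity = 11 + 11 + 7 + 12 + 8 + 9 = 58.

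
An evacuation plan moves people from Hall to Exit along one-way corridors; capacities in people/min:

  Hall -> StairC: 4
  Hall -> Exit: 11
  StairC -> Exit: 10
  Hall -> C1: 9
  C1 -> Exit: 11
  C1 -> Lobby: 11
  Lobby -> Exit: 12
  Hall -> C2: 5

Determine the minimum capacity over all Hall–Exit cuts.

24

Augment Hall→Exit: bottleneck 11, flow now 11.
Augment Hall→StairC→Exit: bottleneck 4, flow now 15.
Augment Hall→C1→Exit: bottleneck 9, flow now 24.
No augmenting path remains; maximum flow = 24.
By max-flow min-cut, the minimum cut capacity equals the max flow.
In the residual graph, reachable from Hall: {Hall, C2}.
Min-cut edges: Hall→StairC (4), Hall→C1 (9), Hall→Exit (11); capacity 4 + 9 + 11 = 24.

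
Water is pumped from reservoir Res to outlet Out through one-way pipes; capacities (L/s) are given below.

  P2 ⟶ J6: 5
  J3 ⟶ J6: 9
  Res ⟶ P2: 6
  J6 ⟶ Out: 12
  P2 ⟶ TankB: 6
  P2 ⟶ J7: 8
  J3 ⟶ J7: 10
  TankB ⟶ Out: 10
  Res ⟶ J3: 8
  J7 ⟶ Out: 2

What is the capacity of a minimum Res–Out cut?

Augment Res→J3→J7→Out: bottleneck 2, flow now 2.
Augment Res→J3→J6→Out: bottleneck 6, flow now 8.
Augment Res→P2→J6→Out: bottleneck 5, flow now 13.
Augment Res→P2→TankB→Out: bottleneck 1, flow now 14.
No augmenting path remains; maximum flow = 14.
By max-flow min-cut, the minimum cut capacity equals the max flow.
In the residual graph, reachable from Res: {Res}.
Min-cut edges: Res→J3 (8), Res→P2 (6); capacity 8 + 6 = 14.

14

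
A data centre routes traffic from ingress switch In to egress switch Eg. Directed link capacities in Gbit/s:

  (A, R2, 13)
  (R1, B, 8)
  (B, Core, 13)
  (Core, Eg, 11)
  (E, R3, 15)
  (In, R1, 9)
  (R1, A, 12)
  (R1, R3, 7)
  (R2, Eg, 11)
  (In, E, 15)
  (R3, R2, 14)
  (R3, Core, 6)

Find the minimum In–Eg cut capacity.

Augment In→R1→R3→Core→Eg: bottleneck 6, flow now 6.
Augment In→R1→R3→R2→Eg: bottleneck 1, flow now 7.
Augment In→R1→A→R2→Eg: bottleneck 2, flow now 9.
Augment In→E→R3→R2→Eg: bottleneck 8, flow now 17.
Augment In→E→R3→R1→B→Core→Eg: bottleneck 5, flow now 22. (uses reverse residual edge)
No augmenting path remains; maximum flow = 22.
By max-flow min-cut, the minimum cut capacity equals the max flow.
In the residual graph, reachable from In: {In, R1, E, R3, A, B, Core, R2}.
Min-cut edges: Core→Eg (11), R2→Eg (11); capacity 11 + 11 = 22.

22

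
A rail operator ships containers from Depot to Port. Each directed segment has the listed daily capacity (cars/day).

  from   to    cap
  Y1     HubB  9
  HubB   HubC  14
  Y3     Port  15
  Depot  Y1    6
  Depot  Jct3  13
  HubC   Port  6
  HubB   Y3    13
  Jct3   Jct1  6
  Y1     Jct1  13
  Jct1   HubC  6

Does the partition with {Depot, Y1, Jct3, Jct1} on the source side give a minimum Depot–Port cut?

Given cut capacity: 9 + 6 = 15.
Augment Depot→Y1→HubB→HubC→Port: bottleneck 6, flow now 6.
Augment Depot→Jct3→Jct1→HubC→HubB→Y3→Port: bottleneck 6, flow now 12. (uses reverse residual edge)
No augmenting path remains; maximum flow = 12.
In the residual graph, reachable from Depot: {Depot, Jct3}.
Min-cut edges: Depot→Y1 (6), Jct3→Jct1 (6); capacity 6 + 6 = 12.
Cut capacity 15 exceeds the max flow 12, so it is not minimum.

No — its capacity is 15, but the minimum cut has capacity 12.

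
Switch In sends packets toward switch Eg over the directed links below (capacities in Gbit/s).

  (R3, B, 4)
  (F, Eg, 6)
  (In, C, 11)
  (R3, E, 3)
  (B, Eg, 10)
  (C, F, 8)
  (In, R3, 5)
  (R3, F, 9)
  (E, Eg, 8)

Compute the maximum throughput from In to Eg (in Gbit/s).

Augment In→C→F→Eg: bottleneck 6, flow now 6.
Augment In→R3→E→Eg: bottleneck 3, flow now 9.
Augment In→R3→B→Eg: bottleneck 2, flow now 11.
No augmenting path remains; maximum flow = 11.
In the residual graph, reachable from In: {In, C, F}.
Min-cut edges: In→R3 (5), F→Eg (6); capacity 5 + 6 = 11.
This cut is saturated, so no flow can exceed 11.

11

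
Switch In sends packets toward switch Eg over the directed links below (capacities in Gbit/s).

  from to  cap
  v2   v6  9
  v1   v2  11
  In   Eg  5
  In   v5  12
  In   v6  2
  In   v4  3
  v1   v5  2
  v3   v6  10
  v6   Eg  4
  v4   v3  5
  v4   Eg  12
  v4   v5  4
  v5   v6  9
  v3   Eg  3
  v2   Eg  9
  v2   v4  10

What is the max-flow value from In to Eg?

Augment In→Eg: bottleneck 5, flow now 5.
Augment In→v4→Eg: bottleneck 3, flow now 8.
Augment In→v6→Eg: bottleneck 2, flow now 10.
Augment In→v5→v6→Eg: bottleneck 2, flow now 12.
No augmenting path remains; maximum flow = 12.
In the residual graph, reachable from In: {In, v5, v6}.
Min-cut edges: In→v4 (3), In→Eg (5), v6→Eg (4); capacity 3 + 5 + 4 = 12.
This cut is saturated, so no flow can exceed 12.

12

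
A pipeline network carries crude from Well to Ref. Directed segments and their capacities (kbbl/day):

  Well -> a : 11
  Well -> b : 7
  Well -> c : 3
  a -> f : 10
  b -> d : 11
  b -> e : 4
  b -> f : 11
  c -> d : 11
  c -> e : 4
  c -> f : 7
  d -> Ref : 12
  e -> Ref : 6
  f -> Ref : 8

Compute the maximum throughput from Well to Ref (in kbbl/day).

18

Augment Well→a→f→Ref: bottleneck 8, flow now 8.
Augment Well→b→d→Ref: bottleneck 7, flow now 15.
Augment Well→c→d→Ref: bottleneck 3, flow now 18.
No augmenting path remains; maximum flow = 18.
In the residual graph, reachable from Well: {Well, a, f}.
Min-cut edges: Well→b (7), Well→c (3), f→Ref (8); capacity 7 + 3 + 8 = 18.
This cut is saturated, so no flow can exceed 18.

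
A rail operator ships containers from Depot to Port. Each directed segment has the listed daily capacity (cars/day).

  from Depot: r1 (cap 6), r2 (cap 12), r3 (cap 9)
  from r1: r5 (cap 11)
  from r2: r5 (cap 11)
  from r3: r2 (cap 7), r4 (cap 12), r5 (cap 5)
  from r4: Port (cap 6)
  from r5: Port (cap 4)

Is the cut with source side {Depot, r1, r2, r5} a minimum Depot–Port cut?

No — its capacity is 13, but the minimum cut has capacity 10.

Given cut capacity: 9 + 4 = 13.
Augment Depot→r1→r5→Port: bottleneck 4, flow now 4.
Augment Depot→r3→r4→Port: bottleneck 6, flow now 10.
No augmenting path remains; maximum flow = 10.
In the residual graph, reachable from Depot: {Depot, r1, r2, r3, r4, r5}.
Min-cut edges: r4→Port (6), r5→Port (4); capacity 6 + 4 = 10.
Cut capacity 13 exceeds the max flow 10, so it is not minimum.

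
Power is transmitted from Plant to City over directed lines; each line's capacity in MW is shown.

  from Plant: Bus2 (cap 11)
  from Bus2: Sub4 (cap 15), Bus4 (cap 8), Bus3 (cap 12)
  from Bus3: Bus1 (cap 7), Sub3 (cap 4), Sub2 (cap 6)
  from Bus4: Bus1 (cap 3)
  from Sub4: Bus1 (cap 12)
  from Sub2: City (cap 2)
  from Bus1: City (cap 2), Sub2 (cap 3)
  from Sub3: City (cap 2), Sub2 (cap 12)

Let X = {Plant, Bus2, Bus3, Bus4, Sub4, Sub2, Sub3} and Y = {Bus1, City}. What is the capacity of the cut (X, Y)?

Edges leaving {Plant, Bus2, Bus3, Bus4, Sub4, Sub2, Sub3}: Bus3→Bus1 (7), Bus4→Bus1 (3), Sub4→Bus1 (12), Sub2→City (2), Sub3→City (2).
Cut capacity = 7 + 3 + 12 + 2 + 2 = 26.

26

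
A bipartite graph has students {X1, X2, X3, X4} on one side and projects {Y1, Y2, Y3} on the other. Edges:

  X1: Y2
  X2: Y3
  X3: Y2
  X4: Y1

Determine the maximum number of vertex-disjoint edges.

Unit-capacity flow: source→left, listed edges, right→sink; max matching = max flow.
Augmenting path X1→Y2 (+1); matched 1.
Augmenting path X2→Y3 (+1); matched 2.
Augmenting path X4→Y1 (+1); matched 3.
No augmenting path remains; maximum matching = 3.
König certificate: {X2, X4, Y2} is a vertex cover of size 3 (every listed pair touches it), so no matching can be larger.

3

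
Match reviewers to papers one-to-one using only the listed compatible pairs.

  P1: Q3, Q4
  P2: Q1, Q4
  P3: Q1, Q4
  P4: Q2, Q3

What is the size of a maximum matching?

4

Unit-capacity flow: source→left, listed edges, right→sink; max matching = max flow.
Augmenting path P1→Q3 (+1); matched 1.
Augmenting path P2→Q1 (+1); matched 2.
Augmenting path P3→Q4 (+1); matched 3.
Augmenting path P4→Q2 (+1); matched 4.
No augmenting path remains; maximum matching = 4.
König certificate: {P1, P2, P3, P4} is a vertex cover of size 4 (every listed pair touches it), so no matching can be larger.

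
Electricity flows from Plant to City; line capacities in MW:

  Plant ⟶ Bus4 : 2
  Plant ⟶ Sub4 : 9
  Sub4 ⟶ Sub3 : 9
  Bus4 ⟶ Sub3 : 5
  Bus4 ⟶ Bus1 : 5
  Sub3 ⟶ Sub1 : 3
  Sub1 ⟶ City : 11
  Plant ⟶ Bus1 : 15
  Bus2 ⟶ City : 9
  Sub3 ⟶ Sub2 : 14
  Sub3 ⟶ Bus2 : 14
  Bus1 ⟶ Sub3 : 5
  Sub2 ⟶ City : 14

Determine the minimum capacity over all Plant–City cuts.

Augment Plant→Sub4→Sub3→Sub1→City: bottleneck 3, flow now 3.
Augment Plant→Sub4→Sub3→Bus2→City: bottleneck 6, flow now 9.
Augment Plant→Bus1→Sub3→Bus2→City: bottleneck 3, flow now 12.
Augment Plant→Bus1→Sub3→Sub2→City: bottleneck 2, flow now 14.
Augment Plant→Bus4→Sub3→Sub2→City: bottleneck 2, flow now 16.
No augmenting path remains; maximum flow = 16.
By max-flow min-cut, the minimum cut capacity equals the max flow.
In the residual graph, reachable from Plant: {Plant, Bus1}.
Min-cut edges: Plant→Sub4 (9), Plant→Bus4 (2), Bus1→Sub3 (5); capacity 9 + 2 + 5 = 16.

16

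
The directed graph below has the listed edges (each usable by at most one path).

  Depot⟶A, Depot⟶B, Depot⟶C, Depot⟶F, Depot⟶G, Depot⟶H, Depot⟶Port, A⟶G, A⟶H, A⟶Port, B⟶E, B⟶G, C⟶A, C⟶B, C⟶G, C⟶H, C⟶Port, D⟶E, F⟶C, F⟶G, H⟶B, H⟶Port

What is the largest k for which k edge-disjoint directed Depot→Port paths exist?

Assign every edge capacity 1; by Menger, the answer equals the max flow.
Path Depot→Port (+1); total 1.
Path Depot→A→Port (+1); total 2.
Path Depot→C→Port (+1); total 3.
Path Depot→H→Port (+1); total 4.
No residual Depot→Port path; max flow = 4.
Certifying cut of size 4: {A→Port, C→Port, Depot→Port, H→Port}.

4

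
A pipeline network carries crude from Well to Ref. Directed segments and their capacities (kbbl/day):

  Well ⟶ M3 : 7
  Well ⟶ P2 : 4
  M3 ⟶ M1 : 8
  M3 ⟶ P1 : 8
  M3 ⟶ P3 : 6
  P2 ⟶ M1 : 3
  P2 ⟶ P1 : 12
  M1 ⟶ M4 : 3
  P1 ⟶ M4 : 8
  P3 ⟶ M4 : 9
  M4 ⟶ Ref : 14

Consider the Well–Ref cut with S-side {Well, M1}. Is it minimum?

Given cut capacity: 7 + 4 + 3 = 14.
Augment Well→M3→M1→M4→Ref: bottleneck 3, flow now 3.
Augment Well→M3→P1→M4→Ref: bottleneck 4, flow now 7.
Augment Well→P2→P1→M4→Ref: bottleneck 4, flow now 11.
No augmenting path remains; maximum flow = 11.
In the residual graph, reachable from Well: {Well}.
Min-cut edges: Well→M3 (7), Well→P2 (4); capacity 7 + 4 = 11.
Cut capacity 14 exceeds the max flow 11, so it is not minimum.

No — its capacity is 14, but the minimum cut has capacity 11.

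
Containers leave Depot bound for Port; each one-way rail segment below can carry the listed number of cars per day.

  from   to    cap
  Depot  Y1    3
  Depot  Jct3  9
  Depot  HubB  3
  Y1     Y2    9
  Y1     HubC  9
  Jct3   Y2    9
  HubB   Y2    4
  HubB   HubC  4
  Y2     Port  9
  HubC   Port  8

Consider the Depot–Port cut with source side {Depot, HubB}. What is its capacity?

20

Edges leaving {Depot, HubB}: Depot→Y1 (3), Depot→Jct3 (9), HubB→Y2 (4), HubB→HubC (4).
Cut capacity = 3 + 9 + 4 + 4 = 20.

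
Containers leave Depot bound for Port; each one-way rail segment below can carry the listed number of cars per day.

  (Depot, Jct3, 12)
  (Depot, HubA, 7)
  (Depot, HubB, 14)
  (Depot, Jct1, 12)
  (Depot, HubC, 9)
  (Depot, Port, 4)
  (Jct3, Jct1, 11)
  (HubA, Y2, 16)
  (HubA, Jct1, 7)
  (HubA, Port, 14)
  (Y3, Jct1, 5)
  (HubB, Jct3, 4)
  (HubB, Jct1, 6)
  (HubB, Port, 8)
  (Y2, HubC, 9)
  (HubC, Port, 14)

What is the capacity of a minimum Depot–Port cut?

28

Augment Depot→Port: bottleneck 4, flow now 4.
Augment Depot→HubA→Port: bottleneck 7, flow now 11.
Augment Depot→HubB→Port: bottleneck 8, flow now 19.
Augment Depot→HubC→Port: bottleneck 9, flow now 28.
No augmenting path remains; maximum flow = 28.
By max-flow min-cut, the minimum cut capacity equals the max flow.
In the residual graph, reachable from Depot: {Depot, Jct3, HubB, Jct1}.
Min-cut edges: Depot→HubA (7), Depot→HubC (9), Depot→Port (4), HubB→Port (8); capacity 7 + 9 + 4 + 8 = 28.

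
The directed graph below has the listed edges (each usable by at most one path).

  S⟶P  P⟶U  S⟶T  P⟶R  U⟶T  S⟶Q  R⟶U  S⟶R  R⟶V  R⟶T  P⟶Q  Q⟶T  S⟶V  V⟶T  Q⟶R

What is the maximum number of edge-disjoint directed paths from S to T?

5

Assign every edge capacity 1; by Menger, the answer equals the max flow.
Path S→T (+1); total 1.
Path S→Q→T (+1); total 2.
Path S→R→T (+1); total 3.
Path S→V→T (+1); total 4.
Path S→P→U→T (+1); total 5.
No residual S→T path; max flow = 5.
Certifying cut of size 5: {S→P, S→Q, S→R, S→T, S→V}.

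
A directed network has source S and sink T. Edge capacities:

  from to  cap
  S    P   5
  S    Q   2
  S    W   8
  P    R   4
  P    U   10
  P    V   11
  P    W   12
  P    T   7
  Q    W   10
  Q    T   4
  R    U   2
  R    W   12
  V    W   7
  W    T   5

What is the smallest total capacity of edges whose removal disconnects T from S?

Augment S→P→T: bottleneck 5, flow now 5.
Augment S→Q→T: bottleneck 2, flow now 7.
Augment S→W→T: bottleneck 5, flow now 12.
No augmenting path remains; maximum flow = 12.
By max-flow min-cut, the minimum cut capacity equals the max flow.
In the residual graph, reachable from S: {S, W}.
Min-cut edges: S→P (5), S→Q (2), W→T (5); capacity 5 + 2 + 5 = 12.

12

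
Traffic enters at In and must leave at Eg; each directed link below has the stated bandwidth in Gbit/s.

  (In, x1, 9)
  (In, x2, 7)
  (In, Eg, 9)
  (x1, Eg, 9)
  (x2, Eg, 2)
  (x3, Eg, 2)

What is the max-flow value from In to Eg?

Augment In→Eg: bottleneck 9, flow now 9.
Augment In→x1→Eg: bottleneck 9, flow now 18.
Augment In→x2→Eg: bottleneck 2, flow now 20.
No augmenting path remains; maximum flow = 20.
In the residual graph, reachable from In: {In, x2}.
Min-cut edges: In→x1 (9), In→Eg (9), x2→Eg (2); capacity 9 + 9 + 2 = 20.
This cut is saturated, so no flow can exceed 20.

20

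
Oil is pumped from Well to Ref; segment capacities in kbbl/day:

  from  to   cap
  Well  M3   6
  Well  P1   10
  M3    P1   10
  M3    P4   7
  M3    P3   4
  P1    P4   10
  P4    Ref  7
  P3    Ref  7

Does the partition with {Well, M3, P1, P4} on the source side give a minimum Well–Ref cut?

Yes — it is a minimum cut (capacity 11).

Given cut capacity: 4 + 7 = 11.
Augment Well→M3→P4→Ref: bottleneck 6, flow now 6.
Augment Well→P1→P4→Ref: bottleneck 1, flow now 7.
Augment Well→P1→P4→M3→P3→Ref: bottleneck 4, flow now 11. (uses reverse residual edge)
No augmenting path remains; maximum flow = 11.
Cut capacity 11 equals the max flow, so it is a minimum cut.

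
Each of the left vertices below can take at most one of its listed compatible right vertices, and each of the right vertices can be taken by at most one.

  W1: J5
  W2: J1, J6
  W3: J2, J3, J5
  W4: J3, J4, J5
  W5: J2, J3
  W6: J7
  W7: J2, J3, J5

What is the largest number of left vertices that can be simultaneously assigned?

Unit-capacity flow: source→left, listed edges, right→sink; max matching = max flow.
Augmenting path W1→J5 (+1); matched 1.
Augmenting path W2→J1 (+1); matched 2.
Augmenting path W3→J2 (+1); matched 3.
Augmenting path W4→J3 (+1); matched 4.
Augmenting path W6→J7 (+1); matched 5.
Augmenting path W5→J3→W4→J4 (+1); matched 6.
No augmenting path remains; maximum matching = 6.
König certificate: {W2, W4, W6, J2, J3, J5} is a vertex cover of size 6 (every listed pair touches it), so no matching can be larger.

6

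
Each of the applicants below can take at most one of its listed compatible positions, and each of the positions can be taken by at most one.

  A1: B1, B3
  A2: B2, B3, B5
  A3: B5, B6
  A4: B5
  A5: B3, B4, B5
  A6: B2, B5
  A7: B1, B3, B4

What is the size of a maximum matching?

6

Unit-capacity flow: source→left, listed edges, right→sink; max matching = max flow.
Augmenting path A1→B1 (+1); matched 1.
Augmenting path A2→B2 (+1); matched 2.
Augmenting path A3→B5 (+1); matched 3.
Augmenting path A5→B3 (+1); matched 4.
Augmenting path A7→B4 (+1); matched 5.
Augmenting path A4→B5→A3→B6 (+1); matched 6.
No augmenting path remains; maximum matching = 6.
König certificate: {A3, B1, B2, B3, B4, B5} is a vertex cover of size 6 (every listed pair touches it), so no matching can be larger.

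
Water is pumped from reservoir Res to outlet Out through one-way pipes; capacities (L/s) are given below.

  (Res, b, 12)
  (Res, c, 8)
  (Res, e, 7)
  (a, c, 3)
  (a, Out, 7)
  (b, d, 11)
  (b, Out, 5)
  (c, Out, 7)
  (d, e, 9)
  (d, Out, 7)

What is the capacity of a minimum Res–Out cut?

19

Augment Res→b→Out: bottleneck 5, flow now 5.
Augment Res→c→Out: bottleneck 7, flow now 12.
Augment Res→b→d→Out: bottleneck 7, flow now 19.
No augmenting path remains; maximum flow = 19.
By max-flow min-cut, the minimum cut capacity equals the max flow.
In the residual graph, reachable from Res: {Res, c, e}.
Min-cut edges: Res→b (12), c→Out (7); capacity 12 + 7 = 19.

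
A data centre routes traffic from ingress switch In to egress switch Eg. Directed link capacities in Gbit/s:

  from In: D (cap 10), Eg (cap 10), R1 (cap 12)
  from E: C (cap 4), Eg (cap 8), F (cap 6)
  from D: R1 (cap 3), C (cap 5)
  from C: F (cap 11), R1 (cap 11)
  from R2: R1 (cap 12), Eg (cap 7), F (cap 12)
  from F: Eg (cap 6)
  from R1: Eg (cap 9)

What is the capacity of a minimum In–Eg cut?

Augment In→Eg: bottleneck 10, flow now 10.
Augment In→R1→Eg: bottleneck 9, flow now 19.
Augment In→D→C→F→Eg: bottleneck 5, flow now 24.
No augmenting path remains; maximum flow = 24.
By max-flow min-cut, the minimum cut capacity equals the max flow.
In the residual graph, reachable from In: {In, D, R1}.
Min-cut edges: In→Eg (10), D→C (5), R1→Eg (9); capacity 10 + 5 + 9 = 24.

24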